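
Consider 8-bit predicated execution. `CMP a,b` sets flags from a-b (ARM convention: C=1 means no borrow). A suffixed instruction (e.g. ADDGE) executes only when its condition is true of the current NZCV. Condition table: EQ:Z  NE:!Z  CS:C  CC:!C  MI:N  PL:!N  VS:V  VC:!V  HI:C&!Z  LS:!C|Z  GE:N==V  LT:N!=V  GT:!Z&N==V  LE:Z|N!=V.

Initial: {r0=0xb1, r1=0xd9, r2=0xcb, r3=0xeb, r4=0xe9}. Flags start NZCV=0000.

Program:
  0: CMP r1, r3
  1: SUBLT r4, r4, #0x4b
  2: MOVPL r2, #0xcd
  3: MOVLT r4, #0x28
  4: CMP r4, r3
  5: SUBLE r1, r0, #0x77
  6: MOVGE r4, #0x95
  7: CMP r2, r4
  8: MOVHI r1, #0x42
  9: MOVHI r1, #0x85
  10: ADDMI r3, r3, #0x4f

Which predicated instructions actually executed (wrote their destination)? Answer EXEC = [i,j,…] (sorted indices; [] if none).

[0] flags=1000 → (cmp)
[1] flags=1000 LT?T → r4=0x9e
[2] flags=1000 PL?F → skip
[3] flags=1000 LT?T → r4=0x28
[4] flags=0000 → (cmp)
[5] flags=0000 LE?F → skip
[6] flags=0000 GE?T → r4=0x95
[7] flags=0010 → (cmp)
[8] flags=0010 HI?T → r1=0x42
[9] flags=0010 HI?T → r1=0x85
[10] flags=0010 MI?F → skip

EXEC = [1,3,6,8,9]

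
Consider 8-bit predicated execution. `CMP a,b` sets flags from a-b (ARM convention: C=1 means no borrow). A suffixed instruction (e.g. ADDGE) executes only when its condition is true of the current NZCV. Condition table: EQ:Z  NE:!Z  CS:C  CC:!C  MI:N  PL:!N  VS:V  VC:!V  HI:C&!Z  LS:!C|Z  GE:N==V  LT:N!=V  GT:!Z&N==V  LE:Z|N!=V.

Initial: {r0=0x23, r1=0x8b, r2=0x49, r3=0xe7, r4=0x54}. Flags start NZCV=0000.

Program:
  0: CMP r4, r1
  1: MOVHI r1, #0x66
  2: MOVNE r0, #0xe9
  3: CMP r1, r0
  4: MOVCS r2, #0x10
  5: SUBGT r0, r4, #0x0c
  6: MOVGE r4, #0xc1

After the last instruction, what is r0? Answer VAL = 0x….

[0] flags=1001 → (cmp)
[1] flags=1001 HI?F → skip
[2] flags=1001 NE?T → r0=0xe9
[3] flags=1000 → (cmp)
[4] flags=1000 CS?F → skip
[5] flags=1000 GT?F → skip
[6] flags=1000 GE?F → skip

VAL = 0xe9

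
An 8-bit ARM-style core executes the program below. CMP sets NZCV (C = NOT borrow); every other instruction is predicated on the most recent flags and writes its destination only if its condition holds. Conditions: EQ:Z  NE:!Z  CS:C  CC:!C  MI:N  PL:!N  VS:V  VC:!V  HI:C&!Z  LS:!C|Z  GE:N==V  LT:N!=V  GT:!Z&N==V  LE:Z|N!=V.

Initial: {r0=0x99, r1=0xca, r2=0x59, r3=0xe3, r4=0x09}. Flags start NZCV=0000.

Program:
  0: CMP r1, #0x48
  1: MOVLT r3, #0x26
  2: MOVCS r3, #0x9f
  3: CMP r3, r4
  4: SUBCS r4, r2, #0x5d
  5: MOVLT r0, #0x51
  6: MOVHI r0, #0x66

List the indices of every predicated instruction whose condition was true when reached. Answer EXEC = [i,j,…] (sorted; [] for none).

EXEC = [1,2,4,5,6]

[0] flags=1010 → (cmp)
[1] flags=1010 LT?T → r3=0x26
[2] flags=1010 CS?T → r3=0x9f
[3] flags=1010 → (cmp)
[4] flags=1010 CS?T → r4=0xfc
[5] flags=1010 LT?T → r0=0x51
[6] flags=1010 HI?T → r0=0x66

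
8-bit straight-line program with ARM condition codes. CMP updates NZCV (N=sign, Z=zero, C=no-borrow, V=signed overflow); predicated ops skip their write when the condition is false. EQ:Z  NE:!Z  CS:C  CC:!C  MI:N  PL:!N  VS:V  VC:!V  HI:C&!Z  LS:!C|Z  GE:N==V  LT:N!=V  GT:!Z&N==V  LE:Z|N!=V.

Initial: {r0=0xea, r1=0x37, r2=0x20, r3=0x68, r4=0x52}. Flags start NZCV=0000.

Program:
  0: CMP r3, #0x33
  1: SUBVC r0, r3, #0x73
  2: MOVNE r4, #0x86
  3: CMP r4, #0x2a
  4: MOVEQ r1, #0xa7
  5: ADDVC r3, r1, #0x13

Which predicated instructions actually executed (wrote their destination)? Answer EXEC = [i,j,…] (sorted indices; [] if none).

EXEC = [1,2]

[0] flags=0010 → (cmp)
[1] flags=0010 VC?T → r0=0xf5
[2] flags=0010 NE?T → r4=0x86
[3] flags=0011 → (cmp)
[4] flags=0011 EQ?F → skip
[5] flags=0011 VC?F → skip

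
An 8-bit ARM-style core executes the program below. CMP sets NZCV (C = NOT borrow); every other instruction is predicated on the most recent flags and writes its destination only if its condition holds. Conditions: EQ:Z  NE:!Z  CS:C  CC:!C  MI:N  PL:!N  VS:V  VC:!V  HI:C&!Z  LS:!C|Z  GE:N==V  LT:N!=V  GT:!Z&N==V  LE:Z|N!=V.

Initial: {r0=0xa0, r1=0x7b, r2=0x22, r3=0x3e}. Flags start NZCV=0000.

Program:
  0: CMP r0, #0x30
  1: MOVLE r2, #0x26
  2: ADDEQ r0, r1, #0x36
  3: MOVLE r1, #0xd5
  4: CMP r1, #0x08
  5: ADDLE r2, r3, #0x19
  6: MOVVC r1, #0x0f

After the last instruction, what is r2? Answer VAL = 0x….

[0] flags=0011 → (cmp)
[1] flags=0011 LE?T → r2=0x26
[2] flags=0011 EQ?F → skip
[3] flags=0011 LE?T → r1=0xd5
[4] flags=1010 → (cmp)
[5] flags=1010 LE?T → r2=0x57
[6] flags=1010 VC?T → r1=0x0f

VAL = 0x57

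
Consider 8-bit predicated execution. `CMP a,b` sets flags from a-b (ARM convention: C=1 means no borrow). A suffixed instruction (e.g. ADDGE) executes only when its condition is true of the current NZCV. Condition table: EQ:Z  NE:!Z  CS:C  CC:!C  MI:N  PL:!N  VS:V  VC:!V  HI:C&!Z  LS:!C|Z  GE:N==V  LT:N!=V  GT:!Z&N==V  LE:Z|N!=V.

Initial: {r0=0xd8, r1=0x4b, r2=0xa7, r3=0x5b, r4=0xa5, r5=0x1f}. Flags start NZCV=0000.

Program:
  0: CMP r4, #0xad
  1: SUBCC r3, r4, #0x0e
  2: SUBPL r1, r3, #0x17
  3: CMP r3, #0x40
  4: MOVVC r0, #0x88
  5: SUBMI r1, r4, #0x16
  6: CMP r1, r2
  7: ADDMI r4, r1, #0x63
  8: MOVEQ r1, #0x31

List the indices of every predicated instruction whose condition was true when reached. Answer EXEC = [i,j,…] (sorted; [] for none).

0: ✓ CMP  NZCV=1000
1: ✓ SUBCC  r3←0x97
2: · SUBPL
3: ✓ CMP  NZCV=0011
4: · MOVVC
5: · SUBMI
6: ✓ CMP  NZCV=1001
7: ✓ ADDMI  r4←0xae
8: · MOVEQ

EXEC = [1,7]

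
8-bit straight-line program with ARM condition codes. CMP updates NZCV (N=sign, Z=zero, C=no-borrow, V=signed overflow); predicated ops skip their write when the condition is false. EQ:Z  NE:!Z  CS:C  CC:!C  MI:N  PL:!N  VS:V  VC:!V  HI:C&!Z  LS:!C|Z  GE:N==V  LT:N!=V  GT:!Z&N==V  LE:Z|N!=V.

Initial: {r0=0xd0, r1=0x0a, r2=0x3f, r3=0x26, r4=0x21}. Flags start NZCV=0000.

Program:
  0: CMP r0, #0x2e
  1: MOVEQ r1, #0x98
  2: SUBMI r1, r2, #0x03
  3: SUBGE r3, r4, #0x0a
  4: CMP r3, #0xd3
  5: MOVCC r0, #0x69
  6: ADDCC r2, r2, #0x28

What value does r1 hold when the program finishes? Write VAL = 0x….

[0] flags=1010 → (cmp)
[1] flags=1010 EQ?F → skip
[2] flags=1010 MI?T → r1=0x3c
[3] flags=1010 GE?F → skip
[4] flags=0000 → (cmp)
[5] flags=0000 CC?T → r0=0x69
[6] flags=0000 CC?T → r2=0x67

VAL = 0x3c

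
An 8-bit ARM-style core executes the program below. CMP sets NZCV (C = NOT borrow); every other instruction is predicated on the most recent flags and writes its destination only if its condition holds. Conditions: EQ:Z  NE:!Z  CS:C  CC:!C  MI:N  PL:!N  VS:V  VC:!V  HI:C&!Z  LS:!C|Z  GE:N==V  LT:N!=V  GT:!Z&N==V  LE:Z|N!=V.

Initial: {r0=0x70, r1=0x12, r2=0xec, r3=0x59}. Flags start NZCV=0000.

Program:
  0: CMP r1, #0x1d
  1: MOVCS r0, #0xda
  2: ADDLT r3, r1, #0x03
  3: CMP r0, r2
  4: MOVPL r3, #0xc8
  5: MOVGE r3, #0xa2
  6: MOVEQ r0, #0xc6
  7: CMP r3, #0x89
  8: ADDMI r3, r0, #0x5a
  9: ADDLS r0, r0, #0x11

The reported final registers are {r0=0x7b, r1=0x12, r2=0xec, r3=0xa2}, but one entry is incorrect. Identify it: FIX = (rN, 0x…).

[0] flags=1000 → (cmp)
[1] flags=1000 CS?F → skip
[2] flags=1000 LT?T → r3=0x15
[3] flags=1001 → (cmp)
[4] flags=1001 PL?F → skip
[5] flags=1001 GE?T → r3=0xa2
[6] flags=1001 EQ?F → skip
[7] flags=0010 → (cmp)
[8] flags=0010 MI?F → skip
[9] flags=0010 LS?F → skip

FIX = (r0, 0x70)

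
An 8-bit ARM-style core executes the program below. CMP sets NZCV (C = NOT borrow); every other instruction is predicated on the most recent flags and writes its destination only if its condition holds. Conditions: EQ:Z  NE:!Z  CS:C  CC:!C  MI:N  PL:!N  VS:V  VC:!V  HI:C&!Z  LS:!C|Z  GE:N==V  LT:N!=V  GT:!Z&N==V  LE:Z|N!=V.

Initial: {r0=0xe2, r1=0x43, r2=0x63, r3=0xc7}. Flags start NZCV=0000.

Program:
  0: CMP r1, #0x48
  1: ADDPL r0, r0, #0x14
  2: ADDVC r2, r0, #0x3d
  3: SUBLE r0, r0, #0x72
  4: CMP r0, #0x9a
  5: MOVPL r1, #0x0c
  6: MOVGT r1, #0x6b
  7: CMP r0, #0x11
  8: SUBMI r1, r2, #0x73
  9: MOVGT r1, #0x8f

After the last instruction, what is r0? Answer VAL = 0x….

0: ✓ CMP  NZCV=1000
1: · ADDPL
2: ✓ ADDVC  r2←0x1f
3: ✓ SUBLE  r0←0x70
4: ✓ CMP  NZCV=1001
5: · MOVPL
6: ✓ MOVGT  r1←0x6b
7: ✓ CMP  NZCV=0010
8: · SUBMI
9: ✓ MOVGT  r1←0x8f

VAL = 0x70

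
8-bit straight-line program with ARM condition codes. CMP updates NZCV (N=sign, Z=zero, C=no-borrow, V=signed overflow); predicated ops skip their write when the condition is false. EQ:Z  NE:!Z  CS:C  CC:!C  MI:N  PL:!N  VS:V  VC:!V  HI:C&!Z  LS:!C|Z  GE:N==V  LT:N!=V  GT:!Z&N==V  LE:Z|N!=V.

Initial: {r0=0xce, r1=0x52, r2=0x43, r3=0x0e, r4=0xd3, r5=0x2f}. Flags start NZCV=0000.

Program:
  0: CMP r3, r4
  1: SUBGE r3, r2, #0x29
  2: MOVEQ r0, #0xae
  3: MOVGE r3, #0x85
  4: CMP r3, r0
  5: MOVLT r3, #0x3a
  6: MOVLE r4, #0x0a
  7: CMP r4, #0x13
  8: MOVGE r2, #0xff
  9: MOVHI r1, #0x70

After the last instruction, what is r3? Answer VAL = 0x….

0: ✓ CMP  NZCV=0000
1: ✓ SUBGE  r3←0x1a
2: · MOVEQ
3: ✓ MOVGE  r3←0x85
4: ✓ CMP  NZCV=1000
5: ✓ MOVLT  r3←0x3a
6: ✓ MOVLE  r4←0x0a
7: ✓ CMP  NZCV=1000
8: · MOVGE
9: · MOVHI

VAL = 0x3a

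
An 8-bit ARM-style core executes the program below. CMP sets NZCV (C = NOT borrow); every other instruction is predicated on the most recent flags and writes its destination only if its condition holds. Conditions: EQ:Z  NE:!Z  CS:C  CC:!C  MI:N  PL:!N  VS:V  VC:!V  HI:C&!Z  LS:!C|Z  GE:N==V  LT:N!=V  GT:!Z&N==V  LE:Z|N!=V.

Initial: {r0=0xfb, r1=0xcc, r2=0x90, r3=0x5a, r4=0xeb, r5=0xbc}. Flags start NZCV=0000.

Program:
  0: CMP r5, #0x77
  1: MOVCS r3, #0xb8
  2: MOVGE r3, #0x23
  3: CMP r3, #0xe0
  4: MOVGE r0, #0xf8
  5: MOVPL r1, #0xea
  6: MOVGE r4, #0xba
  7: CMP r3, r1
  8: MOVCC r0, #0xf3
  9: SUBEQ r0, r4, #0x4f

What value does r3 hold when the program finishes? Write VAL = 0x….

VAL = 0xb8

0: ✓ CMP  NZCV=0011
1: ✓ MOVCS  r3←0xb8
2: · MOVGE
3: ✓ CMP  NZCV=1000
4: · MOVGE
5: · MOVPL
6: · MOVGE
7: ✓ CMP  NZCV=1000
8: ✓ MOVCC  r0←0xf3
9: · SUBEQ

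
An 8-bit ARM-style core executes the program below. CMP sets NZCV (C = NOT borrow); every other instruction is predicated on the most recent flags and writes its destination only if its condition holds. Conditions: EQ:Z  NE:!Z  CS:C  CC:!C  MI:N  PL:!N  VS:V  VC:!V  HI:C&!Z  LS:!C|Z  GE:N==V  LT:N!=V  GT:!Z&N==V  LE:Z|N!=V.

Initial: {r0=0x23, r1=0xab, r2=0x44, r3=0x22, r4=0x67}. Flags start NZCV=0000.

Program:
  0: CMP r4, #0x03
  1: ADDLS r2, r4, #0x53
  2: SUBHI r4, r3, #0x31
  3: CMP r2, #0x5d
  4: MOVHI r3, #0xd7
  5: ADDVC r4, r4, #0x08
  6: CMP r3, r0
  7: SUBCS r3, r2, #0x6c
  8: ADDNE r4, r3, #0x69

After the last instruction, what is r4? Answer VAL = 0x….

[0] flags=0010 → (cmp)
[1] flags=0010 LS?F → skip
[2] flags=0010 HI?T → r4=0xf1
[3] flags=1000 → (cmp)
[4] flags=1000 HI?F → skip
[5] flags=1000 VC?T → r4=0xf9
[6] flags=1000 → (cmp)
[7] flags=1000 CS?F → skip
[8] flags=1000 NE?T → r4=0x8b

VAL = 0x8b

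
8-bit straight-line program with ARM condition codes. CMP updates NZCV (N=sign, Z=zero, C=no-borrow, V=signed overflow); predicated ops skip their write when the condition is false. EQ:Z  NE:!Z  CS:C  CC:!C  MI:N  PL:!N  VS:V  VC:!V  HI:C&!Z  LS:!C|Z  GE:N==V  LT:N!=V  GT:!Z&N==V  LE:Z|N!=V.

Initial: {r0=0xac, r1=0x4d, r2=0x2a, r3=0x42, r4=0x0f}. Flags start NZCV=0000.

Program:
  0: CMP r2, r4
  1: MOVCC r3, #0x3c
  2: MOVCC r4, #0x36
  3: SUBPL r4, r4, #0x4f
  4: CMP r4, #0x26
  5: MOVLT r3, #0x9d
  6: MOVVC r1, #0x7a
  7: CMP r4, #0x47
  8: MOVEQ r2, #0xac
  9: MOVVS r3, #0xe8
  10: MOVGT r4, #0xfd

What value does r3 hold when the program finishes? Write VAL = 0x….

VAL = 0xe8

0: ✓ CMP  NZCV=0010
1: · MOVCC
2: · MOVCC
3: ✓ SUBPL  r4←0xc0
4: ✓ CMP  NZCV=1010
5: ✓ MOVLT  r3←0x9d
6: ✓ MOVVC  r1←0x7a
7: ✓ CMP  NZCV=0011
8: · MOVEQ
9: ✓ MOVVS  r3←0xe8
10: · MOVGT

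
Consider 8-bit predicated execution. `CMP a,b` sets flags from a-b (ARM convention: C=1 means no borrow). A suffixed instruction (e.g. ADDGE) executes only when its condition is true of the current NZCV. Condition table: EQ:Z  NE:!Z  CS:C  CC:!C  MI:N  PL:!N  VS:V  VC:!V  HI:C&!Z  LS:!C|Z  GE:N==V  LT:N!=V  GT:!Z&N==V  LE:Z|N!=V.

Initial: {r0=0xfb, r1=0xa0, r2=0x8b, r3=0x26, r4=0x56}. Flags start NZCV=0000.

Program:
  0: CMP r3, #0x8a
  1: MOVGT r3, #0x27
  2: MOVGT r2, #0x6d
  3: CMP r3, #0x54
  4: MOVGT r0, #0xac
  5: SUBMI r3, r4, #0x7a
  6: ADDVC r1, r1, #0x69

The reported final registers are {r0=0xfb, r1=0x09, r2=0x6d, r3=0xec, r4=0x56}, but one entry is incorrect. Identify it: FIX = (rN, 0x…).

0: ✓ CMP  NZCV=1001
1: ✓ MOVGT  r3←0x27
2: ✓ MOVGT  r2←0x6d
3: ✓ CMP  NZCV=1000
4: · MOVGT
5: ✓ SUBMI  r3←0xdc
6: ✓ ADDVC  r1←0x09

FIX = (r3, 0xdc)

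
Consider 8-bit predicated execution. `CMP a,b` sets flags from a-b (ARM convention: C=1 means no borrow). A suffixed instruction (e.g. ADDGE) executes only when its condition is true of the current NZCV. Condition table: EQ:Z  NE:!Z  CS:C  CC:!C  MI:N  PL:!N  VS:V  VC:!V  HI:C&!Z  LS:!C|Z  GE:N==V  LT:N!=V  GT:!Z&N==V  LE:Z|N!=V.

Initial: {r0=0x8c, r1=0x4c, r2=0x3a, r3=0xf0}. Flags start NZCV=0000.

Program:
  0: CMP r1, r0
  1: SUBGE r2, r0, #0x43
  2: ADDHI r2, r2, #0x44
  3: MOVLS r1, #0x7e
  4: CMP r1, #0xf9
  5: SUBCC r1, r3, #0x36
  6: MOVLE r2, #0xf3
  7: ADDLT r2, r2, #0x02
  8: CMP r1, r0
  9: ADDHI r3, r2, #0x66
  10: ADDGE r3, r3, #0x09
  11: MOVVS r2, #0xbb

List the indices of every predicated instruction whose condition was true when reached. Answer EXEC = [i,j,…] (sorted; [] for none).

EXEC = [1,3,5,9,10]

0: ✓ CMP  NZCV=1001
1: ✓ SUBGE  r2←0x49
2: · ADDHI
3: ✓ MOVLS  r1←0x7e
4: ✓ CMP  NZCV=1001
5: ✓ SUBCC  r1←0xba
6: · MOVLE
7: · ADDLT
8: ✓ CMP  NZCV=0010
9: ✓ ADDHI  r3←0xaf
10: ✓ ADDGE  r3←0xb8
11: · MOVVS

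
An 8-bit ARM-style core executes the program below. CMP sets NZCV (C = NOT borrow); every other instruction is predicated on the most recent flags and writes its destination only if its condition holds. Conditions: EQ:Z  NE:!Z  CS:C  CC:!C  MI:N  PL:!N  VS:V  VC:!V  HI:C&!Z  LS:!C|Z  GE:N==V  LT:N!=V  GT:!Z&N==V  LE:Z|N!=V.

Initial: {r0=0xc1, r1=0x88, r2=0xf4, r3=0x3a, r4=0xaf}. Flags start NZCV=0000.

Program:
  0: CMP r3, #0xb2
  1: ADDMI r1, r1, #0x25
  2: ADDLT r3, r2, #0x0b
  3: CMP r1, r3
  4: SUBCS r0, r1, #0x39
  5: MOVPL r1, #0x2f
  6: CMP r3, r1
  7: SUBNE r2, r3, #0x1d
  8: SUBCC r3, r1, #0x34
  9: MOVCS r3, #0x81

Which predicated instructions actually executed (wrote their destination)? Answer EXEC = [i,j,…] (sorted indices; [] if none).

[0] flags=1001 → (cmp)
[1] flags=1001 MI?T → r1=0xad
[2] flags=1001 LT?F → skip
[3] flags=0011 → (cmp)
[4] flags=0011 CS?T → r0=0x74
[5] flags=0011 PL?T → r1=0x2f
[6] flags=0010 → (cmp)
[7] flags=0010 NE?T → r2=0x1d
[8] flags=0010 CC?F → skip
[9] flags=0010 CS?T → r3=0x81

EXEC = [1,4,5,7,9]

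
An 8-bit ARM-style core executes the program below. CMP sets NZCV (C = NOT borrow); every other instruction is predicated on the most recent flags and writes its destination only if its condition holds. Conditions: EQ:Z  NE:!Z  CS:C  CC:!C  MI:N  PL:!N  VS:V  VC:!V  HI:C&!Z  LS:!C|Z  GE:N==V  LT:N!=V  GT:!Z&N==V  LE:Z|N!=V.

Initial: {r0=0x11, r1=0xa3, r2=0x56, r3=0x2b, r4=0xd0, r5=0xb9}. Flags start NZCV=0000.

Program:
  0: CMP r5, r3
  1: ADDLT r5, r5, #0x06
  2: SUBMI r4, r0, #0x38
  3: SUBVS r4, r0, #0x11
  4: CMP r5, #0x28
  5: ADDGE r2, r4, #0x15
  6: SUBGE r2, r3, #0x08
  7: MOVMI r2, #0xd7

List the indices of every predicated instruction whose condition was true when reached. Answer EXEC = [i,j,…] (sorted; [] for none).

[0] flags=1010 → (cmp)
[1] flags=1010 LT?T → r5=0xbf
[2] flags=1010 MI?T → r4=0xd9
[3] flags=1010 VS?F → skip
[4] flags=1010 → (cmp)
[5] flags=1010 GE?F → skip
[6] flags=1010 GE?F → skip
[7] flags=1010 MI?T → r2=0xd7

EXEC = [1,2,7]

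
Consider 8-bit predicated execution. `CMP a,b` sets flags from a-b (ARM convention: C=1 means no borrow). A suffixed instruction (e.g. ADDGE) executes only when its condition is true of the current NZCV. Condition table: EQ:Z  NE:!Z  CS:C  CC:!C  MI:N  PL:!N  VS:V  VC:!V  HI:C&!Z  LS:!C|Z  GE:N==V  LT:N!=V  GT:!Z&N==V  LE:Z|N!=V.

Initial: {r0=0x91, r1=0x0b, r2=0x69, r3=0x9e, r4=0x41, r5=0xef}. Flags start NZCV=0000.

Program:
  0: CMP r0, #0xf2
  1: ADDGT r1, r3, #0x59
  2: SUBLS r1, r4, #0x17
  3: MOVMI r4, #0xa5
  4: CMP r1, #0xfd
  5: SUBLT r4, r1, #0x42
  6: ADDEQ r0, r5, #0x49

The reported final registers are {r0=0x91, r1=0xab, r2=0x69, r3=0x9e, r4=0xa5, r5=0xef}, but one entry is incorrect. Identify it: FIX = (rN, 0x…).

[0] flags=1000 → (cmp)
[1] flags=1000 GT?F → skip
[2] flags=1000 LS?T → r1=0x2a
[3] flags=1000 MI?T → r4=0xa5
[4] flags=0000 → (cmp)
[5] flags=0000 LT?F → skip
[6] flags=0000 EQ?F → skip

FIX = (r1, 0x2a)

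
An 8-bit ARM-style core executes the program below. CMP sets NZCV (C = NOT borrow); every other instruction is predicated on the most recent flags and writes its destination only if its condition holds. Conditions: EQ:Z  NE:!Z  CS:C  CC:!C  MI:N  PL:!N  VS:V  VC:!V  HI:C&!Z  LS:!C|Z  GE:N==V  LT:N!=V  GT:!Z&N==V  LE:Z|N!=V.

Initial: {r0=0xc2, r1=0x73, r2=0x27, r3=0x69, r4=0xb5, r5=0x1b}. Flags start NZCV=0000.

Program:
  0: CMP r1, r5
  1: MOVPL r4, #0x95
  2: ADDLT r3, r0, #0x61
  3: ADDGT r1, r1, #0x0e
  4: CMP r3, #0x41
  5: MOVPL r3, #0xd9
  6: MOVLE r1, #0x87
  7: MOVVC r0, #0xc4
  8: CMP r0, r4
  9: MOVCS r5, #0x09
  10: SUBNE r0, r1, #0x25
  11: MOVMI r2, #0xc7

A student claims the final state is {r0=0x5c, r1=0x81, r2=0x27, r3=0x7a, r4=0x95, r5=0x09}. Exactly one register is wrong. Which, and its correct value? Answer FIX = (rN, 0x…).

FIX = (r3, 0xd9)

0: ✓ CMP  NZCV=0010
1: ✓ MOVPL  r4←0x95
2: · ADDLT
3: ✓ ADDGT  r1←0x81
4: ✓ CMP  NZCV=0010
5: ✓ MOVPL  r3←0xd9
6: · MOVLE
7: ✓ MOVVC  r0←0xc4
8: ✓ CMP  NZCV=0010
9: ✓ MOVCS  r5←0x09
10: ✓ SUBNE  r0←0x5c
11: · MOVMI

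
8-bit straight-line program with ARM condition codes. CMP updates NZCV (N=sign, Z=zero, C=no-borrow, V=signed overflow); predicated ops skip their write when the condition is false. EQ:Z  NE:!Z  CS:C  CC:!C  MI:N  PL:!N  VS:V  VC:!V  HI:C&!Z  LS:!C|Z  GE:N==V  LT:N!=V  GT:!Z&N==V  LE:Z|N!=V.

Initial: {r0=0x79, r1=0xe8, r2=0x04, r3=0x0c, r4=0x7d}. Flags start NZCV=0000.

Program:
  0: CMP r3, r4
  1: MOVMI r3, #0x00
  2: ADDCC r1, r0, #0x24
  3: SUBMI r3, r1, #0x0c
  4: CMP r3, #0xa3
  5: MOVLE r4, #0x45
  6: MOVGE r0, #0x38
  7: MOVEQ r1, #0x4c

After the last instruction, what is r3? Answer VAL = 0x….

0: ✓ CMP  NZCV=1000
1: ✓ MOVMI  r3←0x00
2: ✓ ADDCC  r1←0x9d
3: ✓ SUBMI  r3←0x91
4: ✓ CMP  NZCV=1000
5: ✓ MOVLE  r4←0x45
6: · MOVGE
7: · MOVEQ

VAL = 0x91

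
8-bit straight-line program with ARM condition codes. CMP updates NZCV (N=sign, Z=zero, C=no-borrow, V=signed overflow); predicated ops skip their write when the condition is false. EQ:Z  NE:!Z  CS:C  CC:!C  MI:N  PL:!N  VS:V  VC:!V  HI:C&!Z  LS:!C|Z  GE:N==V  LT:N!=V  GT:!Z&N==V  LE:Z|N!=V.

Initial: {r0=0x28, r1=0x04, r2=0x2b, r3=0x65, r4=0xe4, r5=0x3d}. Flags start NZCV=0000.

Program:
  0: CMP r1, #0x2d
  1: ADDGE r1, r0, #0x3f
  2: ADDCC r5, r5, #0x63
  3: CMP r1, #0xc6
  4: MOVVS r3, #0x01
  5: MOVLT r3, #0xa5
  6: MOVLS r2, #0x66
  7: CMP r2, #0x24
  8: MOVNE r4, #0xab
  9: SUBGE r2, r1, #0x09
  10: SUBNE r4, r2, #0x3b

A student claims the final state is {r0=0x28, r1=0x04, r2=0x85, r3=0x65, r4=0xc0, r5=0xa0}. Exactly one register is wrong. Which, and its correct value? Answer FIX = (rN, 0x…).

FIX = (r2, 0xfb)

0: ✓ CMP  NZCV=1000
1: · ADDGE
2: ✓ ADDCC  r5←0xa0
3: ✓ CMP  NZCV=0000
4: · MOVVS
5: · MOVLT
6: ✓ MOVLS  r2←0x66
7: ✓ CMP  NZCV=0010
8: ✓ MOVNE  r4←0xab
9: ✓ SUBGE  r2←0xfb
10: ✓ SUBNE  r4←0xc0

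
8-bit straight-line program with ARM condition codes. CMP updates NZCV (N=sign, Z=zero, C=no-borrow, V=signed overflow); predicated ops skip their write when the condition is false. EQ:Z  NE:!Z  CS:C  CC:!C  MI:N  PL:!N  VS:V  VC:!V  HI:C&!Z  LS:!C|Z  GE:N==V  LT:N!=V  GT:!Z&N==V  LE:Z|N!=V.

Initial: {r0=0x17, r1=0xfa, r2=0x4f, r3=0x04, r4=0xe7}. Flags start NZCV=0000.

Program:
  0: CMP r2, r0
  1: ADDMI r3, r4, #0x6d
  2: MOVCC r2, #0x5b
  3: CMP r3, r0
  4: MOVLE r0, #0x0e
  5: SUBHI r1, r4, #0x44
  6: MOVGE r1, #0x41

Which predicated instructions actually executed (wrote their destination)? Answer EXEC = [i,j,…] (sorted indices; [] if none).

[0] flags=0010 → (cmp)
[1] flags=0010 MI?F → skip
[2] flags=0010 CC?F → skip
[3] flags=1000 → (cmp)
[4] flags=1000 LE?T → r0=0x0e
[5] flags=1000 HI?F → skip
[6] flags=1000 GE?F → skip

EXEC = [4]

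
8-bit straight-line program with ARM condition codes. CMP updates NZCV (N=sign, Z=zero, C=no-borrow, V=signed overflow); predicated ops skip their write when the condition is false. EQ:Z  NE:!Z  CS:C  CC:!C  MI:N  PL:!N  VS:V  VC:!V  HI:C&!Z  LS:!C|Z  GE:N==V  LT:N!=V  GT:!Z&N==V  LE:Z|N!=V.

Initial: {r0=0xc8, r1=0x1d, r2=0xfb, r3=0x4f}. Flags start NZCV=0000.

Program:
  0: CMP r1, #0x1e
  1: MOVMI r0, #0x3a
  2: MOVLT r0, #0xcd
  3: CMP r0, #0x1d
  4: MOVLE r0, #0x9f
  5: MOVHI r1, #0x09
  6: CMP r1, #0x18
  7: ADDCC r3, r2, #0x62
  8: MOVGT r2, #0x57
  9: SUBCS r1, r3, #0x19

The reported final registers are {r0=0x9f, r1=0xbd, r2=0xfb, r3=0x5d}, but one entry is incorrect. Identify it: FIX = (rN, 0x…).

0: ✓ CMP  NZCV=1000
1: ✓ MOVMI  r0←0x3a
2: ✓ MOVLT  r0←0xcd
3: ✓ CMP  NZCV=1010
4: ✓ MOVLE  r0←0x9f
5: ✓ MOVHI  r1←0x09
6: ✓ CMP  NZCV=1000
7: ✓ ADDCC  r3←0x5d
8: · MOVGT
9: · SUBCS

FIX = (r1, 0x09)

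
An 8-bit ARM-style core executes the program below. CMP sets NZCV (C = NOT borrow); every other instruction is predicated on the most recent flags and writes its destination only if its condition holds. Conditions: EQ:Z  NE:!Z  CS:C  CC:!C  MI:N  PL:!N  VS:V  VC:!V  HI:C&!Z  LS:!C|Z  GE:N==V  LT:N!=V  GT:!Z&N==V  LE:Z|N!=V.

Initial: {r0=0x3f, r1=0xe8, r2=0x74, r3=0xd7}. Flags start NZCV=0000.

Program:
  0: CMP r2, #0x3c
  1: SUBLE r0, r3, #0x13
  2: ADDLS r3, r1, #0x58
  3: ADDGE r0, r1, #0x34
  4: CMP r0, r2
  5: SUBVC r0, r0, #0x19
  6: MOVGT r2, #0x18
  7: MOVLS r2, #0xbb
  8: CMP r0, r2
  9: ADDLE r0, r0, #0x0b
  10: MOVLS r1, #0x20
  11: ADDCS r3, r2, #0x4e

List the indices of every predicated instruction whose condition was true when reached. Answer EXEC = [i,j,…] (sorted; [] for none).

EXEC = [3,5,7,10]

0: ✓ CMP  NZCV=0010
1: · SUBLE
2: · ADDLS
3: ✓ ADDGE  r0←0x1c
4: ✓ CMP  NZCV=1000
5: ✓ SUBVC  r0←0x03
6: · MOVGT
7: ✓ MOVLS  r2←0xbb
8: ✓ CMP  NZCV=0000
9: · ADDLE
10: ✓ MOVLS  r1←0x20
11: · ADDCS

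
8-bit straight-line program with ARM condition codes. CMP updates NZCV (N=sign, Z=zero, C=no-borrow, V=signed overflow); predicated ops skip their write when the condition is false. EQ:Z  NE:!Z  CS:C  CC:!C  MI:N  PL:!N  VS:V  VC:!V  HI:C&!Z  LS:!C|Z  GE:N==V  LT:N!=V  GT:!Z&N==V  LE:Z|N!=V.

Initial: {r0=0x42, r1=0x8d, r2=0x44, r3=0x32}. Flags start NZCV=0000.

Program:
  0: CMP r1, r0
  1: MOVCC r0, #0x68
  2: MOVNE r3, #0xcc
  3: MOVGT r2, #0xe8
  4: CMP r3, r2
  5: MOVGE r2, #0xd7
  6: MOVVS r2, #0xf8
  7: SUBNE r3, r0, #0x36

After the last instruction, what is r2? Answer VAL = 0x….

VAL = 0x44

0: ✓ CMP  NZCV=0011
1: · MOVCC
2: ✓ MOVNE  r3←0xcc
3: · MOVGT
4: ✓ CMP  NZCV=1010
5: · MOVGE
6: · MOVVS
7: ✓ SUBNE  r3←0x0c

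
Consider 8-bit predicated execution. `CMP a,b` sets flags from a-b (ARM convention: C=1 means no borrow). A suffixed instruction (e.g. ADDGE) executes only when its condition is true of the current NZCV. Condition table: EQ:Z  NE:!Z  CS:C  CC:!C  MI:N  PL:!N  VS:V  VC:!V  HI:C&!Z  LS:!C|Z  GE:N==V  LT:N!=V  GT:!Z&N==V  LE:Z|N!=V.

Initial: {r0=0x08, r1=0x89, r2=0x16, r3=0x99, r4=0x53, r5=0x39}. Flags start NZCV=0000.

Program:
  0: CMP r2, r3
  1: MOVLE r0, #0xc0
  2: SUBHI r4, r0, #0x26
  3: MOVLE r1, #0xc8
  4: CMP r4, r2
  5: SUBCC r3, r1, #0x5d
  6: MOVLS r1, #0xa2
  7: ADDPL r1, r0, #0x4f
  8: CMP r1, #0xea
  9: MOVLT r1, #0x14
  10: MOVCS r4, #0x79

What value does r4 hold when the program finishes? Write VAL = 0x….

VAL = 0x53

[0] flags=0000 → (cmp)
[1] flags=0000 LE?F → skip
[2] flags=0000 HI?F → skip
[3] flags=0000 LE?F → skip
[4] flags=0010 → (cmp)
[5] flags=0010 CC?F → skip
[6] flags=0010 LS?F → skip
[7] flags=0010 PL?T → r1=0x57
[8] flags=0000 → (cmp)
[9] flags=0000 LT?F → skip
[10] flags=0000 CS?F → skip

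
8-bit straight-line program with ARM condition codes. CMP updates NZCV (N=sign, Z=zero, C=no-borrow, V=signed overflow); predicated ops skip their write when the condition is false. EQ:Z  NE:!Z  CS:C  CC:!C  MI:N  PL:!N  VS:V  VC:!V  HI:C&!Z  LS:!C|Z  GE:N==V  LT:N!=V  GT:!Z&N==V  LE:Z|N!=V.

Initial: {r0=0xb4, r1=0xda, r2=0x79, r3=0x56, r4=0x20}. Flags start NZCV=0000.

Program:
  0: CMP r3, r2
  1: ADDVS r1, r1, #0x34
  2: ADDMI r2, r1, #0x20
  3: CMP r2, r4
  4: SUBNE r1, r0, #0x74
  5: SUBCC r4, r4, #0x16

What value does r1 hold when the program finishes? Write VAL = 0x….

0: ✓ CMP  NZCV=1000
1: · ADDVS
2: ✓ ADDMI  r2←0xfa
3: ✓ CMP  NZCV=1010
4: ✓ SUBNE  r1←0x40
5: · SUBCC

VAL = 0x40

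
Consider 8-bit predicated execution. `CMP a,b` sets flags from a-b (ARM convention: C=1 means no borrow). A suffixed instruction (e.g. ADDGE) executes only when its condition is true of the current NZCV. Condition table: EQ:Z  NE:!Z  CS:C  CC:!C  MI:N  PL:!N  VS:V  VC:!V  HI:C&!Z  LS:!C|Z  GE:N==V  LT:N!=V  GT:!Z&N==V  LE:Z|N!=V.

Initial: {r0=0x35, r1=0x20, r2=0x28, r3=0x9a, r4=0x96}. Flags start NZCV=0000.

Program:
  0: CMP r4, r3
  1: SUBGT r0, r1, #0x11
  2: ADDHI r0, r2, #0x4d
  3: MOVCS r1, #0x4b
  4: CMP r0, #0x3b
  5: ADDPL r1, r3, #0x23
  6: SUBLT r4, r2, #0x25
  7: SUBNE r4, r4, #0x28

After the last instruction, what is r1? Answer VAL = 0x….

VAL = 0x20

[0] flags=1000 → (cmp)
[1] flags=1000 GT?F → skip
[2] flags=1000 HI?F → skip
[3] flags=1000 CS?F → skip
[4] flags=1000 → (cmp)
[5] flags=1000 PL?F → skip
[6] flags=1000 LT?T → r4=0x03
[7] flags=1000 NE?T → r4=0xdb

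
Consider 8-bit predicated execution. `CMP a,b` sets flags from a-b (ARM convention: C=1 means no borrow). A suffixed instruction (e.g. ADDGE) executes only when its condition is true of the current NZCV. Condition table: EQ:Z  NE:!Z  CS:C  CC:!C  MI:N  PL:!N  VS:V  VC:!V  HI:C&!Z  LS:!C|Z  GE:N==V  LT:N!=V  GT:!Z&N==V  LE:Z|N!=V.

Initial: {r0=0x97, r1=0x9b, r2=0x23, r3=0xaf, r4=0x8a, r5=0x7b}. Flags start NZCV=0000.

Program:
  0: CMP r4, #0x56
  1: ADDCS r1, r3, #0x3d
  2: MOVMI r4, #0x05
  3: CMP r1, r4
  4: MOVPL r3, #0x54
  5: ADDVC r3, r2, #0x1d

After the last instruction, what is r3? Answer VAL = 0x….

VAL = 0x40

0: ✓ CMP  NZCV=0011
1: ✓ ADDCS  r1←0xec
2: · MOVMI
3: ✓ CMP  NZCV=0010
4: ✓ MOVPL  r3←0x54
5: ✓ ADDVC  r3←0x40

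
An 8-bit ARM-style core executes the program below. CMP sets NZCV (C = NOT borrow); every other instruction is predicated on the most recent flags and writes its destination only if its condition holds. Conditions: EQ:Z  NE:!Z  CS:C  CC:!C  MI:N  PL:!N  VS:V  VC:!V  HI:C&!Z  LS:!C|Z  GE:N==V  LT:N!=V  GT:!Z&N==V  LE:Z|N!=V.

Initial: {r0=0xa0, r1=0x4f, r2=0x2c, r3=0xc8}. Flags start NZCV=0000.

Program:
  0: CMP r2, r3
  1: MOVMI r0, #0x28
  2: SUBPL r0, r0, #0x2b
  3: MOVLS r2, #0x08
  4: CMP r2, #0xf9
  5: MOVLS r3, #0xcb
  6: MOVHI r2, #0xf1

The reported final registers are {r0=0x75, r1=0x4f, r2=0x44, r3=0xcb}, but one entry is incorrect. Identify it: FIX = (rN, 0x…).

FIX = (r2, 0x08)

[0] flags=0000 → (cmp)
[1] flags=0000 MI?F → skip
[2] flags=0000 PL?T → r0=0x75
[3] flags=0000 LS?T → r2=0x08
[4] flags=0000 → (cmp)
[5] flags=0000 LS?T → r3=0xcb
[6] flags=0000 HI?F → skip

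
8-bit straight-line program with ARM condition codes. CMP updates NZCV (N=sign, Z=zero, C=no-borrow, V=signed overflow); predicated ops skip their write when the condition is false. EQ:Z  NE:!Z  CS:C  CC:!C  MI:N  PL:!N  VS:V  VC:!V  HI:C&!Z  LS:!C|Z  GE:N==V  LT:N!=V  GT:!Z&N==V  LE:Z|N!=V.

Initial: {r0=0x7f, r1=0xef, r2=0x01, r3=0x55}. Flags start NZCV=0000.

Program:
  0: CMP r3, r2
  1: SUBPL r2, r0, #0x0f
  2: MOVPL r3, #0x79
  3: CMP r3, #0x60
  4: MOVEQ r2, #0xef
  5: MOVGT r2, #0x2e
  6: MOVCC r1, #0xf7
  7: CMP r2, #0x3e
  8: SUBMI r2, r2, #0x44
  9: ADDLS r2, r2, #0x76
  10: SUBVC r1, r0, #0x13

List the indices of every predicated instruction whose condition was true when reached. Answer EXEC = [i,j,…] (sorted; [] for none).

EXEC = [1,2,5,8,9,10]

0: ✓ CMP  NZCV=0010
1: ✓ SUBPL  r2←0x70
2: ✓ MOVPL  r3←0x79
3: ✓ CMP  NZCV=0010
4: · MOVEQ
5: ✓ MOVGT  r2←0x2e
6: · MOVCC
7: ✓ CMP  NZCV=1000
8: ✓ SUBMI  r2←0xea
9: ✓ ADDLS  r2←0x60
10: ✓ SUBVC  r1←0x6c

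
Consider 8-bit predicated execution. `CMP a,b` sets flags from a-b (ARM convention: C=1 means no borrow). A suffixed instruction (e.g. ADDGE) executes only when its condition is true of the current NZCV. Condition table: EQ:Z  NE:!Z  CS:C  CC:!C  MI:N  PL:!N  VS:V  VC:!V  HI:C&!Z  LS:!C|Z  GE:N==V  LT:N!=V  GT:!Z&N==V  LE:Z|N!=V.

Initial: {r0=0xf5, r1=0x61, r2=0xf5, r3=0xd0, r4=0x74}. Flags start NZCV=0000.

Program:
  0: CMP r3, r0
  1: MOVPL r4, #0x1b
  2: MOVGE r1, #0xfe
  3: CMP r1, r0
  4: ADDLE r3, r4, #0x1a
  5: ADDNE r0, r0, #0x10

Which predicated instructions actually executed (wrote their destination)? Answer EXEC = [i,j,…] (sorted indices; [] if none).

0: ✓ CMP  NZCV=1000
1: · MOVPL
2: · MOVGE
3: ✓ CMP  NZCV=0000
4: · ADDLE
5: ✓ ADDNE  r0←0x05

EXEC = [5]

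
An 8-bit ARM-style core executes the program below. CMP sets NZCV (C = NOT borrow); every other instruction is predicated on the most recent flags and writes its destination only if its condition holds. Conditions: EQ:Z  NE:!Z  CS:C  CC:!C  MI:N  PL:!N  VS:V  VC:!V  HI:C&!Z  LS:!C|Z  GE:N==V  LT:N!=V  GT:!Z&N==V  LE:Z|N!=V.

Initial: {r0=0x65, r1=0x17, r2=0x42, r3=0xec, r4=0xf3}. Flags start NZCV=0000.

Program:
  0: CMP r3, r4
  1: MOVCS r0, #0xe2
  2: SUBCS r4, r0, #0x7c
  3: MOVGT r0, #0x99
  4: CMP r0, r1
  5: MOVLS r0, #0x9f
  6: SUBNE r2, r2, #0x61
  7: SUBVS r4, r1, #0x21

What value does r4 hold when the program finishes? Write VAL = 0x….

0: ✓ CMP  NZCV=1000
1: · MOVCS
2: · SUBCS
3: · MOVGT
4: ✓ CMP  NZCV=0010
5: · MOVLS
6: ✓ SUBNE  r2←0xe1
7: · SUBVS

VAL = 0xf3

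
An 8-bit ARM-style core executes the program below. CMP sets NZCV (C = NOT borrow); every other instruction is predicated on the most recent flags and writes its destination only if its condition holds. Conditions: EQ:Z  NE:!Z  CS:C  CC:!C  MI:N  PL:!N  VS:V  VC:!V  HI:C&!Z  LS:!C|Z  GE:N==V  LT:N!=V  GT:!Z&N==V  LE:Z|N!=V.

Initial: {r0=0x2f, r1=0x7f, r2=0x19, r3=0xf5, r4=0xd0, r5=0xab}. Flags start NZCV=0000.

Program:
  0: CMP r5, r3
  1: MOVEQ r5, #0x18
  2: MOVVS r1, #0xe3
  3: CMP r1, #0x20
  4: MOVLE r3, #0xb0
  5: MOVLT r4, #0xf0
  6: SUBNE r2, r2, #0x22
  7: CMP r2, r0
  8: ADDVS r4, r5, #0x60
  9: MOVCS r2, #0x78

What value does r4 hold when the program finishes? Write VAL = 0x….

VAL = 0xd0

[0] flags=1000 → (cmp)
[1] flags=1000 EQ?F → skip
[2] flags=1000 VS?F → skip
[3] flags=0010 → (cmp)
[4] flags=0010 LE?F → skip
[5] flags=0010 LT?F → skip
[6] flags=0010 NE?T → r2=0xf7
[7] flags=1010 → (cmp)
[8] flags=1010 VS?F → skip
[9] flags=1010 CS?T → r2=0x78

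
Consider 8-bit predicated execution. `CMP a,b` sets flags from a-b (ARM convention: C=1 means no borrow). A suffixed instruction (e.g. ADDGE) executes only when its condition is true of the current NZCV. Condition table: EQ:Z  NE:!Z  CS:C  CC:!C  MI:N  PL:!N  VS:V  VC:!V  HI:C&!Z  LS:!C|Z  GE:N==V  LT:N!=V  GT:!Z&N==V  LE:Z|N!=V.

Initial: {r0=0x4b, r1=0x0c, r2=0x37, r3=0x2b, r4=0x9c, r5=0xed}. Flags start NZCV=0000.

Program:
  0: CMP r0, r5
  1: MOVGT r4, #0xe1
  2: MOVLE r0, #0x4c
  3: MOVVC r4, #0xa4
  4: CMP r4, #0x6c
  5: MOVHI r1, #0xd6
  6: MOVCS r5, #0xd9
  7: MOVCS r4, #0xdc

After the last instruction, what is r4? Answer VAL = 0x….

0: ✓ CMP  NZCV=0000
1: ✓ MOVGT  r4←0xe1
2: · MOVLE
3: ✓ MOVVC  r4←0xa4
4: ✓ CMP  NZCV=0011
5: ✓ MOVHI  r1←0xd6
6: ✓ MOVCS  r5←0xd9
7: ✓ MOVCS  r4←0xdc

VAL = 0xdc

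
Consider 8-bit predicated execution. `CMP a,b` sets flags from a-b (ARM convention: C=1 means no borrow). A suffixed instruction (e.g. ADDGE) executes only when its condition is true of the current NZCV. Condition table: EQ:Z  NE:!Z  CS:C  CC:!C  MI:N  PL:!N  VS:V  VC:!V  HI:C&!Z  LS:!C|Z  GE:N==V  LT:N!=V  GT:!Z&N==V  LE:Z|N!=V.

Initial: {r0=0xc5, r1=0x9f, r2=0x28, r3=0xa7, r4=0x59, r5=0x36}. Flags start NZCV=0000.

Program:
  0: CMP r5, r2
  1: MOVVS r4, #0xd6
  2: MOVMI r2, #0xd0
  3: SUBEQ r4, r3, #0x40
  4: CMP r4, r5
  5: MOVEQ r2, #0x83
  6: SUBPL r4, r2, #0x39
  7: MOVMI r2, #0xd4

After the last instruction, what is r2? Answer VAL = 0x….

0: ✓ CMP  NZCV=0010
1: · MOVVS
2: · MOVMI
3: · SUBEQ
4: ✓ CMP  NZCV=0010
5: · MOVEQ
6: ✓ SUBPL  r4←0xef
7: · MOVMI

VAL = 0x28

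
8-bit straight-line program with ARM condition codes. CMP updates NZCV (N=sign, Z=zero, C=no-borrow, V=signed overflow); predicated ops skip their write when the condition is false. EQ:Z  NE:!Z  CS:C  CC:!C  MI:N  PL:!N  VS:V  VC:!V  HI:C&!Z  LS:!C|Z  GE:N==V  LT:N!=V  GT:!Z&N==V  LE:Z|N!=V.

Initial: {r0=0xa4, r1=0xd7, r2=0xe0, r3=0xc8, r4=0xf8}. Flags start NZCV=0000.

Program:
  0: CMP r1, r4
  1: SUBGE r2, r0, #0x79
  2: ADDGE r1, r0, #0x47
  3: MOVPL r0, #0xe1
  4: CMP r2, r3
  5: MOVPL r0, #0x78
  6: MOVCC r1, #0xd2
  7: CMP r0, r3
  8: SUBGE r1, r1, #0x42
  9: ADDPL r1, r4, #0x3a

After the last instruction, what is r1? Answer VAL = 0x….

0: ✓ CMP  NZCV=1000
1: · SUBGE
2: · ADDGE
3: · MOVPL
4: ✓ CMP  NZCV=0010
5: ✓ MOVPL  r0←0x78
6: · MOVCC
7: ✓ CMP  NZCV=1001
8: ✓ SUBGE  r1←0x95
9: · ADDPL

VAL = 0x95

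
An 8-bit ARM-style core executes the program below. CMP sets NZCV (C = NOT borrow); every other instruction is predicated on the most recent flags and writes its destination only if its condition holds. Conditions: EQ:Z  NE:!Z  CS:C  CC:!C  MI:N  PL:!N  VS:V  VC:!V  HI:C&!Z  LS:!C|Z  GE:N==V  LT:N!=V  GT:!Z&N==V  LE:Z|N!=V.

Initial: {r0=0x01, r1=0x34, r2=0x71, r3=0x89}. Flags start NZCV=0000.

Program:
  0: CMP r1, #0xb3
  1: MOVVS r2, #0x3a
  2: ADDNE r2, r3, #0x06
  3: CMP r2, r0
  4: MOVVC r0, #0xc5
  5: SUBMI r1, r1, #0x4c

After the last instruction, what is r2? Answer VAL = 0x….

VAL = 0x8f

[0] flags=1001 → (cmp)
[1] flags=1001 VS?T → r2=0x3a
[2] flags=1001 NE?T → r2=0x8f
[3] flags=1010 → (cmp)
[4] flags=1010 VC?T → r0=0xc5
[5] flags=1010 MI?T → r1=0xe8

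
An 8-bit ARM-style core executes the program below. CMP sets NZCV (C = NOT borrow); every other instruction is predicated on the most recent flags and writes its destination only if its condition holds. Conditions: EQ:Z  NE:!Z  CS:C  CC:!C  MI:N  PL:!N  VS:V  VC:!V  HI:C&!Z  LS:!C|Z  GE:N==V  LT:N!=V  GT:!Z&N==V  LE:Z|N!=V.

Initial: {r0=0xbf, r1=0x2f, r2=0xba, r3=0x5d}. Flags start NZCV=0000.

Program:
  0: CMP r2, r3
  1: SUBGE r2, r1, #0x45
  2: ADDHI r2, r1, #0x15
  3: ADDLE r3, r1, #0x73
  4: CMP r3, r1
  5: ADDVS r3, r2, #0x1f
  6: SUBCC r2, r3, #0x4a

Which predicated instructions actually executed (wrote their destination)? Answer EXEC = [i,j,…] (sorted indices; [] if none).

0: ✓ CMP  NZCV=0011
1: · SUBGE
2: ✓ ADDHI  r2←0x44
3: ✓ ADDLE  r3←0xa2
4: ✓ CMP  NZCV=0011
5: ✓ ADDVS  r3←0x63
6: · SUBCC

EXEC = [2,3,5]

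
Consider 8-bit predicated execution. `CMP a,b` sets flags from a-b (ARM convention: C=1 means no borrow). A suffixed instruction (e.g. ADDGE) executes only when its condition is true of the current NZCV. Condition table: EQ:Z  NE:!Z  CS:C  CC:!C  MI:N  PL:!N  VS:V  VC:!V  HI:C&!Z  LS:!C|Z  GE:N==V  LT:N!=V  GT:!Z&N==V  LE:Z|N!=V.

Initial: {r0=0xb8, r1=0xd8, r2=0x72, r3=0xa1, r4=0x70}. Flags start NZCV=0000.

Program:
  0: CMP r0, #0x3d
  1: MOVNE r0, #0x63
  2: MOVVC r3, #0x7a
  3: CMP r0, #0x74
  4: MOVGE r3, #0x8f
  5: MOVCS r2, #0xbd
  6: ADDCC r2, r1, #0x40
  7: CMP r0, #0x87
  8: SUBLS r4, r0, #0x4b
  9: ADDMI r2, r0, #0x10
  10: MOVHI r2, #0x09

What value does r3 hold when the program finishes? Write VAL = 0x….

VAL = 0xa1

[0] flags=0011 → (cmp)
[1] flags=0011 NE?T → r0=0x63
[2] flags=0011 VC?F → skip
[3] flags=1000 → (cmp)
[4] flags=1000 GE?F → skip
[5] flags=1000 CS?F → skip
[6] flags=1000 CC?T → r2=0x18
[7] flags=1001 → (cmp)
[8] flags=1001 LS?T → r4=0x18
[9] flags=1001 MI?T → r2=0x73
[10] flags=1001 HI?F → skip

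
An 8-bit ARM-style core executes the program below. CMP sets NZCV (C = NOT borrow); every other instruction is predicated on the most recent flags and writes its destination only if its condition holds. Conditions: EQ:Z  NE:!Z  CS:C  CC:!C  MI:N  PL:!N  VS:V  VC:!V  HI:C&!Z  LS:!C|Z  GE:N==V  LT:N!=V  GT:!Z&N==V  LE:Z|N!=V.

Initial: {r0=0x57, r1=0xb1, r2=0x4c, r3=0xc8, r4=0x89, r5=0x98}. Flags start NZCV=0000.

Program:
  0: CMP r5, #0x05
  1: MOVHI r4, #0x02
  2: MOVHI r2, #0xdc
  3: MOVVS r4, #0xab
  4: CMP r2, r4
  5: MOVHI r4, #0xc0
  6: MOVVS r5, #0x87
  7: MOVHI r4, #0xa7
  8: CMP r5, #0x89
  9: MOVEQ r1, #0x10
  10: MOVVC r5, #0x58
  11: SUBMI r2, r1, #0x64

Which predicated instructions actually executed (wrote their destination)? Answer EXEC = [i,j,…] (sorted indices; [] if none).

EXEC = [1,2,5,7,10]

0: ✓ CMP  NZCV=1010
1: ✓ MOVHI  r4←0x02
2: ✓ MOVHI  r2←0xdc
3: · MOVVS
4: ✓ CMP  NZCV=1010
5: ✓ MOVHI  r4←0xc0
6: · MOVVS
7: ✓ MOVHI  r4←0xa7
8: ✓ CMP  NZCV=0010
9: · MOVEQ
10: ✓ MOVVC  r5←0x58
11: · SUBMI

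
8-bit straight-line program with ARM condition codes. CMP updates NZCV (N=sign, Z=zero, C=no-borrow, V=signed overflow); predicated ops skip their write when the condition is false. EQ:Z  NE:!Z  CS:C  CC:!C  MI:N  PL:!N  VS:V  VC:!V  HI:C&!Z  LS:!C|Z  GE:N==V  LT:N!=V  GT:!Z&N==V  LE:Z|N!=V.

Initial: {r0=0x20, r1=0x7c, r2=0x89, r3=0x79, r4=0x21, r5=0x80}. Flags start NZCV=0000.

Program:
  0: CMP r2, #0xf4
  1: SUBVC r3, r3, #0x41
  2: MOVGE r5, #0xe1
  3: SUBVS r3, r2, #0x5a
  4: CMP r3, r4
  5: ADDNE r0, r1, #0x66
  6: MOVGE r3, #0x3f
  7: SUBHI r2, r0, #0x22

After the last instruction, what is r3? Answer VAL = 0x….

VAL = 0x3f

0: ✓ CMP  NZCV=1000
1: ✓ SUBVC  r3←0x38
2: · MOVGE
3: · SUBVS
4: ✓ CMP  NZCV=0010
5: ✓ ADDNE  r0←0xe2
6: ✓ MOVGE  r3←0x3f
7: ✓ SUBHI  r2←0xc0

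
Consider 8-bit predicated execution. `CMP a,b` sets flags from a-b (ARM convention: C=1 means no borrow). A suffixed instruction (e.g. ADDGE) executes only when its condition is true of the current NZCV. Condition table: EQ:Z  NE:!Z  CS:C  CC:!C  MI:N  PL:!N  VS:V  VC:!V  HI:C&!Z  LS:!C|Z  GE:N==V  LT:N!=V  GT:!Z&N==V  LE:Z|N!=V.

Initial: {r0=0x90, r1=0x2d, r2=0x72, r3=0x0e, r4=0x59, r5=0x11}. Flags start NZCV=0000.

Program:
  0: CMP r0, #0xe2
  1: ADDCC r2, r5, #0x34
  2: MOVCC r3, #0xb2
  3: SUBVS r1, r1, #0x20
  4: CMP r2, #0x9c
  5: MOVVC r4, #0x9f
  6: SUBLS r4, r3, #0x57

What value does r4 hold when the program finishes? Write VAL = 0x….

0: ✓ CMP  NZCV=1000
1: ✓ ADDCC  r2←0x45
2: ✓ MOVCC  r3←0xb2
3: · SUBVS
4: ✓ CMP  NZCV=1001
5: · MOVVC
6: ✓ SUBLS  r4←0x5b

VAL = 0x5b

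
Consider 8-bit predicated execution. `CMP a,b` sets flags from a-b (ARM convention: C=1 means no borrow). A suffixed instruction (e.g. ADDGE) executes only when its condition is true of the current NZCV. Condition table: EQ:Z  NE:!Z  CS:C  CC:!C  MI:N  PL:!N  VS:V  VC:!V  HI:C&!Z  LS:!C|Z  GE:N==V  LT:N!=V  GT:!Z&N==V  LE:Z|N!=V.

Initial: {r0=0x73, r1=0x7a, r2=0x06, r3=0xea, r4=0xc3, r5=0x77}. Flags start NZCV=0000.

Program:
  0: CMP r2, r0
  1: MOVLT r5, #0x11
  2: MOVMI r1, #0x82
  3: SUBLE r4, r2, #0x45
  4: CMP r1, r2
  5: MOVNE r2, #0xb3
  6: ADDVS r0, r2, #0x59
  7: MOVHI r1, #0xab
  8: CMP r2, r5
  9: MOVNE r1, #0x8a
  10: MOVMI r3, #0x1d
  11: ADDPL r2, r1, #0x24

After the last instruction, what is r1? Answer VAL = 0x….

[0] flags=1000 → (cmp)
[1] flags=1000 LT?T → r5=0x11
[2] flags=1000 MI?T → r1=0x82
[3] flags=1000 LE?T → r4=0xc1
[4] flags=0011 → (cmp)
[5] flags=0011 NE?T → r2=0xb3
[6] flags=0011 VS?T → r0=0x0c
[7] flags=0011 HI?T → r1=0xab
[8] flags=1010 → (cmp)
[9] flags=1010 NE?T → r1=0x8a
[10] flags=1010 MI?T → r3=0x1d
[11] flags=1010 PL?F → skip

VAL = 0x8a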